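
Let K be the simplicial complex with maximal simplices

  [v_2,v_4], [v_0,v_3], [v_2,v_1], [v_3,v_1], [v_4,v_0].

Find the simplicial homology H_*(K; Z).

Order the vertices as v_0 < v_1 < v_2 < v_3 < v_4. Listing each simplex with vertices in this order, K has dimension 1 with simplices:

  0-simplices (5): [v_0], [v_1], [v_2], [v_3], [v_4]
  1-simplices (5): [v_0,v_3], [v_0,v_4], [v_1,v_2], [v_1,v_3], [v_2,v_4]

giving chain groups C_0 ≅ Z^5, C_1 ≅ Z^5.

∂_1: C_1 → C_0 is given by ∂[p,q] = [q] − [p]. For instance
  ∂[v_1,v_3] = [v_3] − [v_1].
This gives a 5×5 integer matrix of rank 4; reducing to Smith normal form yields diagonal entries (1,1,1,1).

Now H_k = ker ∂_k / im ∂_{k+1}, so:

  H_0: rank C_0 − rank ∂_1 = 5 − 4 = 1, and the invariant factors of ∂_1 are all 1, so H_0 ≅ Z.
  H_1: rank ker ∂_1 − rank ∂_2 = (5 − 4) − 0 = 1, and there is no ∂_2, so H_1 ≅ Z.

H_0 ≅ Z,  H_1 ≅ Z.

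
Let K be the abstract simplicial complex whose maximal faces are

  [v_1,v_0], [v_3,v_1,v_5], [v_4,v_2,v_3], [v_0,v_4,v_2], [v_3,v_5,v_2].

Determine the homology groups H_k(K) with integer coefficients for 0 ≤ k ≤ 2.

H_0 ≅ Z,  H_1 ≅ Z,  H_2 = 0.

K has 6 vertices, 10 edges, 4 triangles.
rank ∂_0 = 0, rank ∂_1 = 5 ⇒ b_0 = 6 − 0 − 5 = 1; all invariant factors of ∂_1 are 1 so no torsion. So H_0 ≅ Z.
rank ∂_1 = 5, rank ∂_2 = 4 ⇒ b_1 = 10 − 5 − 4 = 1; all invariant factors of ∂_2 are 1 so no torsion. So H_1 ≅ Z.
rank ∂_2 = 4, rank ∂_3 = 0 ⇒ b_2 = 4 − 4 − 0 = 0. So H_2 ≅ 0.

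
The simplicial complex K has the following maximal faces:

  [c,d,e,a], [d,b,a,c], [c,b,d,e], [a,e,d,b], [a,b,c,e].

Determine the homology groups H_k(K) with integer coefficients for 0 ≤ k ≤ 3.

Fix the vertex order a < b < c < d < e and write every simplex with vertices in increasing order. Then dim K = 3 and the simplices of K are:

  0-simplices (5): a, b, c, d, e
  1-simplices (10): ab, ac, ad, ae, bc, bd, be, cd, ce, de
  2-simplices (10): abc, abd, abe, acd, ace, ade, bcd, bce, bde, cde
  3-simplices (5): abcd, abce, abde, acde, bcde

so the chain groups are C_0 ≅ Z^5, C_1 ≅ Z^10, C_2 ≅ Z^10, C_3 ≅ Z^5.

The boundary map ∂_1: C_1 → C_0 sends each edge [p,q] (with p < q) to q − p.
As a 5×10 matrix over Z this has rank 4, with invariant factors (1,1,1,1).

The boundary map ∂_2: C_2 → C_1 sends each 2-simplex [p,q,r] to [q,r] − [p,r] + [p,q]. For instance
  ∂acd = cd − ad + ac,
  ∂ade = de − ae + ad.
The 10×10 boundary matrix has rank 6 and Smith normal form diag(1,1,1,1,1,1).

The boundary map ∂_3: C_3 → C_2 sends each 3-simplex σ to the alternating sum Σ_i (−1)^i (σ with its i-th vertex removed). For instance
  ∂bcde = cde − bde + bce − bcd,
  ∂abde = bde − ade + abe − abd.
The resulting 10×5 matrix has rank 4, and its Smith normal form has invariant factors (1,1,1,1).

From H_k ≅ ker(∂_k) / im(∂_{k+1}) we obtain:

  H_0: rank C_0 − rank ∂_1 = 5 − 4 = 1, and the invariant factors of ∂_1 are all 1, so H_0 = Z.
  H_1: rank ker ∂_1 − rank ∂_2 = (10 − 4) − 6 = 0, and the invariant factors of ∂_2 are all 1, so H_1 = 0.
  H_2: rank ker ∂_2 − rank ∂_3 = (10 − 6) − 4 = 0, and the invariant factors of ∂_3 are all 1, so H_2 = 0.
  H_3: rank ker ∂_3 − rank ∂_4 = (5 − 4) − 0 = 1, and there is no ∂_4, so H_3 = Z.

(K is a triangulation of the 3-sphere S^3.)

H_0 = Z,  H_1 = 0,  H_2 = 0,  H_3 = Z.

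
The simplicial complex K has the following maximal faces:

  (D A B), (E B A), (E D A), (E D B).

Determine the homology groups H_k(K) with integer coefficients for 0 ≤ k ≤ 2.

H_0 = Z,  H_1 = 0,  H_2 = Z.

Fix the vertex order A < B < D < E and write every simplex with vertices in increasing order. Then dim K = 2 and the simplices of K are:

  0-simplices (4): A, B, D, E
  1-simplices (6): AB, AD, AE, BD, BE, DE
  2-simplices (4): ABD, ABE, ADE, BDE

Hence C_0 ≅ Z^4, C_1 ≅ Z^6, C_2 ≅ Z^4.

∂_1: C_1 → C_0 maps an edge to its endpoints' difference, ∂[p,q] = q − p. For instance
  ∂BE = E − B.
The resulting 4×6 matrix has rank 3, and its Smith normal form has invariant factors (1,1,1).

The boundary map ∂_2: C_2 → C_1 sends each 2-simplex [p,q,r] to [q,r] − [p,r] + [p,q]. For instance
  ∂ADE = DE − AE + AD,
  ∂ABD = BD − AD + AB.
The 6×4 boundary matrix has rank 3 and Smith normal form diag(1,1,1).

From H_k ≅ ker(∂_k) / im(∂_{k+1}) we obtain:

  H_0: rank C_0 − rank ∂_1 = 4 − 3 = 1, and the invariant factors of ∂_1 are all 1, so H_0 ≅ Z.
  H_1: rank ker ∂_1 − rank ∂_2 = (6 − 3) − 3 = 0, and the invariant factors of ∂_2 are all 1, so H_1 ≅ 0.
  H_2: rank ker ∂_2 − rank ∂_3 = (4 − 3) − 0 = 1, and there is no ∂_3, so H_2 ≅ Z.

As a check, the Euler characteristic is 4 − 6 + 4 = 2, which agrees with 1 − 0 + 1 = 2.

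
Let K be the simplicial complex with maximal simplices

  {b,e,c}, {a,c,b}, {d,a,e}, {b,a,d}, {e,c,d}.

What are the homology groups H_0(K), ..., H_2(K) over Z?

Take the total order a < b < c < d < e on the vertex set. Then K (dimension 2) consists of the simplices:

  0-simplices (5): a, b, c, d, e
  1-simplices (10): ab, ac, ad, ae, bc, bd, be, cd, ce, de
  2-simplices (5): abc, abd, ade, bce, cde

so the chain groups are C_0 ≅ Z^5, C_1 ≅ Z^10, C_2 ≅ Z^5.

The boundary map ∂_1: C_1 → C_0 maps an edge to its endpoints' difference, ∂[p,q] = q − p. For instance
  ∂bc = c − b.
As a 5×10 matrix over Z this has rank 4, with invariant factors (1,1,1,1).

Boundary ∂_2: C_2 → C_1 acts by ∂[p,q,r] = [q,r] − [p,r] + [p,q]. For instance
  ∂bce = ce − be + bc,
  ∂abd = bd − ad + ab.
The resulting 10×5 matrix has rank 5, and its Smith normal form has invariant factors (1,1,1,1,1).

Now H_k = ker ∂_k / im ∂_{k+1}, so:

  H_0: rank C_0 − rank ∂_1 = 5 − 4 = 1, and the invariant factors of ∂_1 are all 1, so H_0 = Z.
  H_1: rank ker ∂_1 − rank ∂_2 = (10 − 4) − 5 = 1, and the invariant factors of ∂_2 are all 1, so H_1 = Z.
  H_2: rank ker ∂_2 − rank ∂_3 = (5 − 5) − 0 = 0, and there is no ∂_3, so H_2 = 0.

As a check, the Euler characteristic is 5 − 10 + 5 = 0, which agrees with 1 − 1 + 0 = 0.
(K is a triangulation of the Möbius band.)

H_0 ≅ Z,  H_1 ≅ Z,  H_2 = 0.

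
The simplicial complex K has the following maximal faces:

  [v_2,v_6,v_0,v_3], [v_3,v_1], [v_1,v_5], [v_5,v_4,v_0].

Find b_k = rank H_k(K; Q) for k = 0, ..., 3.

Take the total order v_0 < v_1 < v_2 < v_3 < v_4 < v_5 < v_6 on the vertex set. Then K (dimension 3) consists of the simplices:

  0-simplices (7): [v_0], [v_1], [v_2], [v_3], [v_4], [v_5], [v_6]
  1-simplices (11): [v_0,v_2], [v_0,v_3], [v_0,v_4], [v_0,v_5], [v_0,v_6], [v_1,v_3], [v_1,v_5], [v_2,v_3], [v_2,v_6], [v_3,v_6], [v_4,v_5]
  2-simplices (5): [v_0,v_2,v_3], [v_0,v_2,v_6], [v_0,v_3,v_6], [v_0,v_4,v_5], [v_2,v_3,v_6]
  3-simplices (1): [v_0,v_2,v_3,v_6]

Hence C_0 ≅ Z^7, C_1 ≅ Z^11, C_2 ≅ Z^5, C_3 ≅ Z^1.

∂_1: C_1 → C_0 is given by ∂[p,q] = [q] − [p].
As a 7×11 matrix over Z this has rank 6, with invariant factors (1,1,1,1,1,1).

∂_2: C_2 → C_1 maps a triangle to the signed sum of its edges. For instance
  ∂[v_2,v_3,v_6] = [v_3,v_6] − [v_2,v_6] + [v_2,v_3],
  ∂[v_0,v_2,v_6] = [v_2,v_6] − [v_0,v_6] + [v_0,v_2].
The resulting 11×5 matrix has rank 4, and its Smith normal form has invariant factors (1,1,1,1).

The boundary map ∂_3: C_3 → C_2 sends each 3-simplex σ to the alternating sum Σ_i (−1)^i (σ with its i-th vertex removed). For instance
  ∂[v_0,v_2,v_3,v_6] = [v_2,v_3,v_6] − [v_0,v_3,v_6] + [v_0,v_2,v_6] − [v_0,v_2,v_3].
The resulting 5×1 matrix has rank 1, and its Smith normal form has invariant factors (1).

Reading off H_k = ker ∂_k / im ∂_{k+1}:

  H_0: rank C_0 − rank ∂_1 = 7 − 6 = 1, and the invariant factors of ∂_1 are all 1, so H_0 = Z.
  H_1: rank ker ∂_1 − rank ∂_2 = (11 − 6) − 4 = 1, and the invariant factors of ∂_2 are all 1, so H_1 = Z.
  H_2: rank ker ∂_2 − rank ∂_3 = (5 − 4) − 1 = 0, and the invariant factors of ∂_3 are all 1, so H_2 = 0.
  H_3: rank ker ∂_3 − rank ∂_4 = (1 − 1) − 0 = 0, and there is no ∂_4, so H_3 = 0.

Hence the Betti numbers are b_0 = 1, b_1 = 1, b_2 = 0, b_3 = 0.

b_0 = 1, b_1 = 1, b_2 = 0, b_3 = 0.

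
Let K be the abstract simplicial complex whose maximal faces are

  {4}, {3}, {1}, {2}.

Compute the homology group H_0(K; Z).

H_0 ≅ Z^4.

We work with the vertex ordering 1 < 2 < 3 < 4. The simplices of K, each written with vertices in increasing order, are:

  0-simplices (4): [1], [2], [3], [4]

so the chain groups are C_0 ≅ Z^4.

Computing H_k = (kernel of ∂_k) / (image of ∂_{k+1}):

  H_0: rank C_0 − rank ∂_1 = 4 − 0 = 4, and there is no ∂_1, so H_0 ≅ Z^4.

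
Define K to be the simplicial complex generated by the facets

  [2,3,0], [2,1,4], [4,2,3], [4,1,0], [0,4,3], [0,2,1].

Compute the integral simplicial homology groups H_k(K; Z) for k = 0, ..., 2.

H_0 ≅ Z,  H_1 = 0,  H_2 ≅ Z.

Order the vertices as 0 < 1 < 2 < 3 < 4. Listing each simplex with vertices in this order, K has dimension 2 with simplices:

  0-simplices (5): [0], [1], [2], [3], [4]
  1-simplices (9): [0,1], [0,2], [0,3], [0,4], [1,2], [1,4], [2,3], [2,4], [3,4]
  2-simplices (6): [0,1,2], [0,1,4], [0,2,3], [0,3,4], [1,2,4], [2,3,4]

so the chain groups are C_0 ≅ Z^5, C_1 ≅ Z^9, C_2 ≅ Z^6.

Boundary ∂_1: C_1 → C_0 maps an edge to its endpoints' difference, ∂[p,q] = q − p. For instance
  ∂[2,4] = [4] − [2].
As a 5×9 matrix over Z this has rank 4, with invariant factors (1,1,1,1).

Boundary ∂_2: C_2 → C_1 acts by ∂[p,q,r] = [q,r] − [p,r] + [p,q]. For instance
  ∂[1,2,4] = [2,4] − [1,4] + [1,2],
  ∂[0,1,2] = [1,2] − [0,2] + [0,1].
The 9×6 boundary matrix has rank 5 and Smith normal form diag(1,1,1,1,1).

Now H_k = ker ∂_k / im ∂_{k+1}, so:

  H_0: rank C_0 − rank ∂_1 = 5 − 4 = 1, and the invariant factors of ∂_1 are all 1, so H_0 ≅ Z.
  H_1: rank ker ∂_1 − rank ∂_2 = (9 − 4) − 5 = 0, and the invariant factors of ∂_2 are all 1, so H_1 ≅ 0.
  H_2: rank ker ∂_2 − rank ∂_3 = (6 − 5) − 0 = 1, and there is no ∂_3, so H_2 ≅ Z.

As a check, the Euler characteristic is 5 − 9 + 6 = 2, which agrees with 1 − 0 + 1 = 2.
(K is a triangulation of the 2-sphere S^2.)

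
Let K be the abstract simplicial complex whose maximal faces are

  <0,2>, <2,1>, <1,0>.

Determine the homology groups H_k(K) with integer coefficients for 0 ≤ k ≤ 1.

Take the total order 0 < 1 < 2 on the vertex set. Then K (dimension 1) consists of the simplices:

  0-simplices (3): [0], [1], [2]
  1-simplices (3): [0,1], [0,2], [1,2]

giving chain groups C_0 ≅ Z^3, C_1 ≅ Z^3.

The boundary map ∂_1: C_1 → C_0 sends each edge [p,q] (with p < q) to q − p.
The 3×3 boundary matrix has rank 2 and Smith normal form diag(1,1).

Now H_k = ker ∂_k / im ∂_{k+1}, so:

  H_0: rank C_0 − rank ∂_1 = 3 − 2 = 1, and the invariant factors of ∂_1 are all 1, so H_0 = Z.
  H_1: rank ker ∂_1 − rank ∂_2 = (3 − 2) − 0 = 1, and there is no ∂_2, so H_1 = Z.

H_0 = Z,  H_1 = Z.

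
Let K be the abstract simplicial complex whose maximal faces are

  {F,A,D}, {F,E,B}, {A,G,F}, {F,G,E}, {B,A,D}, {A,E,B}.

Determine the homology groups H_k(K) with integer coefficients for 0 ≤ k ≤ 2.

Order the vertices as A < B < D < E < F < G. Listing each simplex with vertices in this order, K has dimension 2 with simplices:

  0-simplices (6): A, B, D, E, F, G
  1-simplices (12): AB, AD, AE, AF, AG, BD, BE, BF, DF, EF, EG, FG
  2-simplices (6): ABD, ABE, ADF, AFG, BEF, EFG

Hence C_0 ≅ Z^6, C_1 ≅ Z^12, C_2 ≅ Z^6.

Boundary ∂_1: C_1 → C_0 is given by ∂[p,q] = [q] − [p].
As a 6×12 matrix over Z this has rank 5, with invariant factors (1,1,1,1,1).

∂_2: C_2 → C_1 sends each 2-simplex [p,q,r] to [q,r] − [p,r] + [p,q]. For instance
  ∂AFG = FG − AG + AF,
  ∂BEF = EF − BF + BE.
The 12×6 boundary matrix has rank 6 and Smith normal form diag(1,1,1,1,1,1).

Reading off H_k = ker ∂_k / im ∂_{k+1}:

  H_0: rank C_0 − rank ∂_1 = 6 − 5 = 1, and the invariant factors of ∂_1 are all 1, so H_0 = Z.
  H_1: rank ker ∂_1 − rank ∂_2 = (12 − 5) − 6 = 1, and the invariant factors of ∂_2 are all 1, so H_1 = Z.
  H_2: rank ker ∂_2 − rank ∂_3 = (6 − 6) − 0 = 0, and there is no ∂_3, so H_2 = 0.

H_0 ≅ Z,  H_1 ≅ Z,  H_2 = 0.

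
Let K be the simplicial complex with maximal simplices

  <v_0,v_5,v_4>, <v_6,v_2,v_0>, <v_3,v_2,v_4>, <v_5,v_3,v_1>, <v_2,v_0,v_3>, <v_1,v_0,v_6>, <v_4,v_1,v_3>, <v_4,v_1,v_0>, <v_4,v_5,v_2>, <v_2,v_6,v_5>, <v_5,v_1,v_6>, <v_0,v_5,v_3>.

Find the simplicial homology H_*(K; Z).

Fix the vertex order v_0 < v_1 < v_2 < v_3 < v_4 < v_5 < v_6 and write every simplex with vertices in increasing order. Then dim K = 2 and the simplices of K are:

  0-simplices (7): [v_0], [v_1], [v_2], [v_3], [v_4], [v_5], [v_6]
  1-simplices (18): (18 of them)
  2-simplices (12): (12 of them)

giving chain groups C_0 ≅ Z^7, C_1 ≅ Z^18, C_2 ≅ Z^12.

∂_1: C_1 → C_0 sends each edge [p,q] (with p < q) to q − p.
The 7×18 boundary matrix has rank 6 and Smith normal form diag(1,1,1,1,1,1).

The boundary map ∂_2: C_2 → C_1 maps a triangle to the signed sum of its edges. For instance
  ∂[v_1,v_5,v_6] = [v_5,v_6] − [v_1,v_6] + [v_1,v_5],
  ∂[v_1,v_3,v_5] = [v_3,v_5] − [v_1,v_5] + [v_1,v_3].
This gives a 18×12 integer matrix of rank 12; reducing to Smith normal form yields diagonal entries (1,1,1,1,1,1,1,1,1,1,1,2).

From H_k ≅ ker(∂_k) / im(∂_{k+1}) we obtain:

  H_0: rank C_0 − rank ∂_1 = 7 − 6 = 1, and the invariant factors of ∂_1 are all 1, so H_0 ≅ Z.
  H_1: rank ker ∂_1 − rank ∂_2 = (18 − 6) − 12 = 0, and ∂_2 has invariant factor 2 > 1, so H_1 ≅ Z_2.
  H_2: rank ker ∂_2 − rank ∂_3 = (12 − 12) − 0 = 0, and there is no ∂_3, so H_2 ≅ 0.

H_0 = Z,  H_1 = Z_2,  H_2 = 0.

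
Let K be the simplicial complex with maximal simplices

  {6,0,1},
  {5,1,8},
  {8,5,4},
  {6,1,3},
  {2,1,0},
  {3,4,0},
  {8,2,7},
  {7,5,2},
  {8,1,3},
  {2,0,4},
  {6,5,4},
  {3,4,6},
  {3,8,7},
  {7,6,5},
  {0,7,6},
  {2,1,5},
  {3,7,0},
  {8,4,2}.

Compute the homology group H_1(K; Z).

H_1 = Z ⊕ Z/2Z.

Fix the vertex order 0 < 1 < 2 < 3 < 4 < 5 < 6 < 7 < 8 and write every simplex with vertices in increasing order. Then dim K = 2 and the simplices of K are:

  0-simplices (9): [0], [1], [2], [3], [4], [5], [6], [7], [8]
  1-simplices (27): (27 of them)
  2-simplices (18): [0,1,2], [0,1,6], [0,2,4], [0,3,4], [0,3,7], [0,6,7], [1,2,5], [1,3,6], [1,3,8], [1,5,8], [2,4,8], [2,5,7], [2,7,8], [3,4,6], [3,7,8], [4,5,6], [4,5,8], [5,6,7]

giving chain groups C_0 ≅ Z^9, C_1 ≅ Z^27, C_2 ≅ Z^18.

The boundary map ∂_1: C_1 → C_0 sends each edge [p,q] (with p < q) to q − p.
This gives a 9×27 integer matrix of rank 8; reducing to Smith normal form yields diagonal entries (1,1,1,1,1,1,1,1).

∂_2: C_2 → C_1 sends each 2-simplex [p,q,r] to [q,r] − [p,r] + [p,q]. For instance
  ∂[1,3,6] = [3,6] − [1,6] + [1,3],
  ∂[1,5,8] = [5,8] − [1,8] + [1,5].
This gives a 27×18 integer matrix of rank 18; reducing to Smith normal form yields diagonal entries (1,1,1,1,1,1,1,1,1,1,1,1,1,1,1,1,1,2).

Now H_k = ker ∂_k / im ∂_{k+1}, so:

  H_1: rank ker ∂_1 − rank ∂_2 = (27 − 8) − 18 = 1, and ∂_2 has invariant factor 2 > 1, so H_1 ≅ Z ⊕ Z/2Z.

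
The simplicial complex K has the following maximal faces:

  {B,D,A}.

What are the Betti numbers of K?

b_0 = 1, b_1 = 0, b_2 = 0.

Fix the vertex order A < B < D and write every simplex with vertices in increasing order. Then dim K = 2 and the simplices of K are:

  0-simplices (3): A, B, D
  1-simplices (3): AB, AD, BD
  2-simplices (1): ABD

giving chain groups C_0 ≅ Z^3, C_1 ≅ Z^3, C_2 ≅ Z^1.

The boundary map ∂_1: C_1 → C_0 sends each edge [p,q] (with p < q) to q − p.
The 3×3 boundary matrix has rank 2 and Smith normal form diag(1,1).

∂_2: C_2 → C_1 acts by ∂[p,q,r] = [q,r] − [p,r] + [p,q]. For instance
  ∂ABD = BD − AD + AB.
The resulting 3×1 matrix has rank 1, and its Smith normal form has invariant factors (1).

Reading off H_k = ker ∂_k / im ∂_{k+1}:

  H_0: rank C_0 − rank ∂_1 = 3 − 2 = 1, and the invariant factors of ∂_1 are all 1, so H_0 ≅ Z.
  H_1: rank ker ∂_1 − rank ∂_2 = (3 − 2) − 1 = 0, and the invariant factors of ∂_2 are all 1, so H_1 ≅ 0.
  H_2: rank ker ∂_2 − rank ∂_3 = (1 − 1) − 0 = 0, and there is no ∂_3, so H_2 ≅ 0.

As a check, the Euler characteristic is 3 − 3 + 1 = 1, which agrees with 1 − 0 + 0 = 1.
(K is a triangulation of the 2-simplex.)

Hence the Betti numbers are b_0 = 1, b_1 = 0, b_2 = 0.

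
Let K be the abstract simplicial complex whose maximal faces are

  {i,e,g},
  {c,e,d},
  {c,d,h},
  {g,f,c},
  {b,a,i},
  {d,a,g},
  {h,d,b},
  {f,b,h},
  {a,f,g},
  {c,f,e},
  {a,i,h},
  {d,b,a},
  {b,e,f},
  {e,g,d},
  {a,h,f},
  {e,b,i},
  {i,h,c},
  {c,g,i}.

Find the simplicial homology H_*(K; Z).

H_0 = Z,  H_1 = Z ⊕ Z/2,  H_2 = 0.

Order the vertices as a < b < c < d < e < f < g < h < i. Listing each simplex with vertices in this order, K has dimension 2 with simplices:

  0-simplices (9): a, b, c, d, e, f, g, h, i
  1-simplices (27): ab, ad, af, ag, ah, ai, bd, be, bf, bh, bi, cd, ce, cf, cg, ch, ci, de, dg, dh, ef, eg, ei, fg, fh, gi, hi
  2-simplices (18): abd, abi, adg, afg, afh, ahi, bdh, bef, bei, bfh, cde, cdh, cef, cfg, cgi, chi, deg, egi

so the chain groups are C_0 ≅ Z^9, C_1 ≅ Z^27, C_2 ≅ Z^18.

∂_1: C_1 → C_0 sends each edge [p,q] (with p < q) to q − p.
As a 9×27 matrix over Z this has rank 8, with invariant factors (1,1,1,1,1,1,1,1).

∂_2: C_2 → C_1 maps a triangle to the signed sum of its edges. For instance
  ∂adg = dg − ag + ad,
  ∂bdh = dh − bh + bd.
The 27×18 boundary matrix has rank 18 and Smith normal form diag(1,1,1,1,1,1,1,1,1,1,1,1,1,1,1,1,1,2).

Computing H_k = (kernel of ∂_k) / (image of ∂_{k+1}):

  H_0: rank C_0 − rank ∂_1 = 9 − 8 = 1, and the invariant factors of ∂_1 are all 1, so H_0 ≅ Z.
  H_1: rank ker ∂_1 − rank ∂_2 = (27 − 8) − 18 = 1, and ∂_2 has invariant factor 2 > 1, so H_1 ≅ Z ⊕ Z/2.
  H_2: rank ker ∂_2 − rank ∂_3 = (18 − 18) − 0 = 0, and there is no ∂_3, so H_2 ≅ 0.

As a check, the Euler characteristic is 9 − 27 + 18 = 0, which agrees with 1 − 1 + 0 = 0.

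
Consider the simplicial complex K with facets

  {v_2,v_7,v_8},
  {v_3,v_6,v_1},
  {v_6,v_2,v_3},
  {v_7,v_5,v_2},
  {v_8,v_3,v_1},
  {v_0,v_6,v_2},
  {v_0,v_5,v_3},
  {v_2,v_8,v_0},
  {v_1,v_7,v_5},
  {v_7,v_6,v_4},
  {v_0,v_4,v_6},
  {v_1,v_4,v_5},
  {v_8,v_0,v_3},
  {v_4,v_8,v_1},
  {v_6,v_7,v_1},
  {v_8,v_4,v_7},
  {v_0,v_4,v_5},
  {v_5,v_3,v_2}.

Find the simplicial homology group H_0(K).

H_0 = Z.

Fix the vertex order v_0 < v_1 < v_2 < v_3 < v_4 < v_5 < v_6 < v_7 < v_8 and write every simplex with vertices in increasing order. Then dim K = 2 and the simplices of K are:

  0-simplices (9): [v_0], [v_1], [v_2], [v_3], [v_4], [v_5], [v_6], [v_7], [v_8]
  1-simplices (27): (27 of them)
  2-simplices (18): (18 of them)

so the chain groups are C_0 ≅ Z^9, C_1 ≅ Z^27, C_2 ≅ Z^18.

The boundary map ∂_1: C_1 → C_0 maps an edge to its endpoints' difference, ∂[p,q] = q − p.
The resulting 9×27 matrix has rank 8, and its Smith normal form has invariant factors (1,1,1,1,1,1,1,1).

∂_2: C_2 → C_1 acts by ∂[p,q,r] = [q,r] − [p,r] + [p,q]. For instance
  ∂[v_1,v_4,v_8] = [v_4,v_8] − [v_1,v_8] + [v_1,v_4],
  ∂[v_1,v_3,v_8] = [v_3,v_8] − [v_1,v_8] + [v_1,v_3].
The 27×18 boundary matrix has rank 18 and Smith normal form diag(1,1,1,1,1,1,1,1,1,1,1,1,1,1,1,1,1,2).

Computing H_k = (kernel of ∂_k) / (image of ∂_{k+1}):

  H_0: rank C_0 − rank ∂_1 = 9 − 8 = 1, and the invariant factors of ∂_1 are all 1, so H_0 ≅ Z.

(K is a triangulation of the Klein bottle.)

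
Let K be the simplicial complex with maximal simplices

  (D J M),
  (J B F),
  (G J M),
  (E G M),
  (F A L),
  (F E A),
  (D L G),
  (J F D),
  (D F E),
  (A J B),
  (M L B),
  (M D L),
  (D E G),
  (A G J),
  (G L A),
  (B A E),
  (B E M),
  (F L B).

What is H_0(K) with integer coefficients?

We work with the vertex ordering A < B < D < E < F < G < J < L < M. The simplices of K, each written with vertices in increasing order, are:

  0-simplices (9): A, B, D, E, F, G, J, L, M
  1-simplices (27): AB, AE, AF, AG, AJ, AL, BE, BF, BJ, BL, BM, DE, DF, DG, DJ, DL, DM, EF, EG, EM, FJ, FL, GJ, GL, GM, JM, LM
  2-simplices (18): ABE, ABJ, AEF, AFL, AGJ, AGL, BEM, BFJ, BFL, BLM, DEF, DEG, DFJ, DGL, DJM, DLM, EGM, GJM

so the chain groups are C_0 ≅ Z^9, C_1 ≅ Z^27, C_2 ≅ Z^18.

∂_1: C_1 → C_0 sends each edge [p,q] (with p < q) to q − p. For instance
  ∂BE = E − B.
The resulting 9×27 matrix has rank 8, and its Smith normal form has invariant factors (1,1,1,1,1,1,1,1).

The boundary map ∂_2: C_2 → C_1 sends each 2-simplex [p,q,r] to [q,r] − [p,r] + [p,q]. For instance
  ∂BFL = FL − BL + BF,
  ∂DFJ = FJ − DJ + DF.
As a 27×18 matrix over Z this has rank 18, with invariant factors (1,1,1,1,1,1,1,1,1,1,1,1,1,1,1,1,1,2).

Computing H_k = (kernel of ∂_k) / (image of ∂_{k+1}):

  H_0: rank C_0 − rank ∂_1 = 9 − 8 = 1, and the invariant factors of ∂_1 are all 1, so H_0 = Z.

(K is a triangulation of the Klein bottle.)

H_0 = Z.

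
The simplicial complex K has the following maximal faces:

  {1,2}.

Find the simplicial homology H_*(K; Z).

Take the total order 1 < 2 on the vertex set. Then K (dimension 1) consists of the simplices:

  0-simplices (2): [1], [2]
  1-simplices (1): [1,2]

Hence C_0 ≅ Z^2, C_1 ≅ Z^1.

The boundary map ∂_1: C_1 → C_0 maps an edge to its endpoints' difference, ∂[p,q] = q − p.
The resulting 2×1 matrix has rank 1, and its Smith normal form has invariant factors (1).

Now H_k = ker ∂_k / im ∂_{k+1}, so:

  H_0: rank C_0 − rank ∂_1 = 2 − 1 = 1, and the invariant factors of ∂_1 are all 1, so H_0 = Z.
  H_1: rank ker ∂_1 − rank ∂_2 = (1 − 1) − 0 = 0, and there is no ∂_2, so H_1 = 0.

As a check, the Euler characteristic is 2 − 1 = 1, which agrees with 1 − 0 = 1.

H_0 = Z,  H_1 = 0.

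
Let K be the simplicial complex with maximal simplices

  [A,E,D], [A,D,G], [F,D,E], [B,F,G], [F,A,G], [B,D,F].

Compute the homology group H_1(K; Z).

H_1 ≅ Z.

K has 6 vertices, 12 edges, 6 triangles.
rank ∂_1 = 5, rank ∂_2 = 6 ⇒ b_1 = 12 − 5 − 6 = 1; all invariant factors of ∂_2 are 1 so no torsion. So H_1 = Z.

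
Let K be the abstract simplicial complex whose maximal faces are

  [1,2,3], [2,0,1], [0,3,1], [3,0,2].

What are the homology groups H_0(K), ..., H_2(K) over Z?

We work with the vertex ordering 0 < 1 < 2 < 3. The simplices of K, each written with vertices in increasing order, are:

  0-simplices (4): [0], [1], [2], [3]
  1-simplices (6): [0,1], [0,2], [0,3], [1,2], [1,3], [2,3]
  2-simplices (4): [0,1,2], [0,1,3], [0,2,3], [1,2,3]

giving chain groups C_0 ≅ Z^4, C_1 ≅ Z^6, C_2 ≅ Z^4.

Boundary ∂_1: C_1 → C_0 sends each edge [p,q] (with p < q) to q − p.
This gives a 4×6 integer matrix of rank 3; reducing to Smith normal form yields diagonal entries (1,1,1).

The boundary map ∂_2: C_2 → C_1 sends each 2-simplex [p,q,r] to [q,r] − [p,r] + [p,q]. For instance
  ∂[0,2,3] = [2,3] − [0,3] + [0,2],
  ∂[0,1,2] = [1,2] − [0,2] + [0,1].
As a 6×4 matrix over Z this has rank 3, with invariant factors (1,1,1).

From H_k ≅ ker(∂_k) / im(∂_{k+1}) we obtain:

  H_0: rank C_0 − rank ∂_1 = 4 − 3 = 1, and the invariant factors of ∂_1 are all 1, so H_0 = Z.
  H_1: rank ker ∂_1 − rank ∂_2 = (6 − 3) − 3 = 0, and the invariant factors of ∂_2 are all 1, so H_1 = 0.
  H_2: rank ker ∂_2 − rank ∂_3 = (4 − 3) − 0 = 1, and there is no ∂_3, so H_2 = Z.

H_0 = Z,  H_1 = 0,  H_2 = Z.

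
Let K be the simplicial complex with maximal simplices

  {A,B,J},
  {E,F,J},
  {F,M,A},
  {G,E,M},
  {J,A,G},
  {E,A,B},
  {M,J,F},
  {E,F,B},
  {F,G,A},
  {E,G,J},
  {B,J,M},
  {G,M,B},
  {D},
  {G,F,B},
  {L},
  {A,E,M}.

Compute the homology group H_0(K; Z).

Order the vertices as A < B < D < E < F < G < J < L < M. Listing each simplex with vertices in this order, K has dimension 2 with simplices:

  0-simplices (9): A, B, D, E, F, G, J, L, M
  1-simplices (21): AB, AE, AF, AG, AJ, AM, BE, BF, BG, BJ, BM, EF, EG, EJ, EM, FG, FJ, FM, GJ, GM, JM
  2-simplices (14): ABE, ABJ, AEM, AFG, AFM, AGJ, BEF, BFG, BGM, BJM, EFJ, EGJ, EGM, FJM

giving chain groups C_0 ≅ Z^9, C_1 ≅ Z^21, C_2 ≅ Z^14.

Boundary ∂_1: C_1 → C_0 is given by ∂[p,q] = [q] − [p].
The resulting 9×21 matrix has rank 6, and its Smith normal form has invariant factors (1,1,1,1,1,1).

∂_2: C_2 → C_1 maps a triangle to the signed sum of its edges. For instance
  ∂BJM = JM − BM + BJ,
  ∂FJM = JM − FM + FJ.
This gives a 21×14 integer matrix of rank 13; reducing to Smith normal form yields diagonal entries (1,1,1,1,1,1,1,1,1,1,1,1,1).

Computing H_k = (kernel of ∂_k) / (image of ∂_{k+1}):

  H_0: rank C_0 − rank ∂_1 = 9 − 6 = 3, and the invariant factors of ∂_1 are all 1, so H_0 ≅ Z^3.

H_0 ≅ Z^3.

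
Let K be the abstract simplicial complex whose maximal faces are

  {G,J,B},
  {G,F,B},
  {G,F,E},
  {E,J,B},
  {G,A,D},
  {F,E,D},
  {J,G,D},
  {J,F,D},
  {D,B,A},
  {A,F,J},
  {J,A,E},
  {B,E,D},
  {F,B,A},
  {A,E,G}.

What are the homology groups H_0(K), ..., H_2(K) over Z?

Fix the vertex order A < B < D < E < F < G < J and write every simplex with vertices in increasing order. Then dim K = 2 and the simplices of K are:

  0-simplices (7): A, B, D, E, F, G, J
  1-simplices (21): AB, AD, AE, AF, AG, AJ, BD, BE, BF, BG, BJ, DE, DF, DG, DJ, EF, EG, EJ, FG, FJ, GJ
  2-simplices (14): ABD, ABF, ADG, AEG, AEJ, AFJ, BDE, BEJ, BFG, BGJ, DEF, DFJ, DGJ, EFG

Hence C_0 ≅ Z^7, C_1 ≅ Z^21, C_2 ≅ Z^14.

∂_1: C_1 → C_0 sends each edge [p,q] (with p < q) to q − p.
The 7×21 boundary matrix has rank 6 and Smith normal form diag(1,1,1,1,1,1).

∂_2: C_2 → C_1 sends each 2-simplex [p,q,r] to [q,r] − [p,r] + [p,q]. For instance
  ∂AEG = EG − AG + AE,
  ∂BDE = DE − BE + BD.
As a 21×14 matrix over Z this has rank 13, with invariant factors (1,1,1,1,1,1,1,1,1,1,1,1,1).

Computing H_k = (kernel of ∂_k) / (image of ∂_{k+1}):

  H_0: rank C_0 − rank ∂_1 = 7 − 6 = 1, and the invariant factors of ∂_1 are all 1, so H_0 = Z.
  H_1: rank ker ∂_1 − rank ∂_2 = (21 − 6) − 13 = 2, and the invariant factors of ∂_2 are all 1, so H_1 = Z^2.
  H_2: rank ker ∂_2 − rank ∂_3 = (14 − 13) − 0 = 1, and there is no ∂_3, so H_2 = Z.

H_0 ≅ Z,  H_1 ≅ Z^2,  H_2 ≅ Z.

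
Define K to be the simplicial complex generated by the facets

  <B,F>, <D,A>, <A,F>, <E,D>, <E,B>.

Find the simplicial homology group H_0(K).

H_0 = Z.

Take the total order A < B < D < E < F on the vertex set. Then K (dimension 1) consists of the simplices:

  0-simplices (5): A, B, D, E, F
  1-simplices (5): AD, AF, BE, BF, DE

so the chain groups are C_0 ≅ Z^5, C_1 ≅ Z^5.

Boundary ∂_1: C_1 → C_0 sends each edge [p,q] (with p < q) to q − p.
The resulting 5×5 matrix has rank 4, and its Smith normal form has invariant factors (1,1,1,1).

Now H_k = ker ∂_k / im ∂_{k+1}, so:

  H_0: rank C_0 − rank ∂_1 = 5 − 4 = 1, and the invariant factors of ∂_1 are all 1, so H_0 ≅ Z.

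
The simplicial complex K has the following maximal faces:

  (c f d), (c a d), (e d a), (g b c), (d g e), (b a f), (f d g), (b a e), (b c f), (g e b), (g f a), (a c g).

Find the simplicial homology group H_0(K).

Take the total order a < b < c < d < e < f < g on the vertex set. Then K (dimension 2) consists of the simplices:

  0-simplices (7): a, b, c, d, e, f, g
  1-simplices (18): ab, ac, ad, ae, af, ag, bc, be, bf, bg, cd, cf, cg, de, df, dg, eg, fg
  2-simplices (12): abe, abf, acd, acg, ade, afg, bcf, bcg, beg, cdf, deg, dfg

giving chain groups C_0 ≅ Z^7, C_1 ≅ Z^18, C_2 ≅ Z^12.

∂_1: C_1 → C_0 sends each edge [p,q] (with p < q) to q − p.
The resulting 7×18 matrix has rank 6, and its Smith normal form has invariant factors (1,1,1,1,1,1).

∂_2: C_2 → C_1 sends each 2-simplex [p,q,r] to [q,r] − [p,r] + [p,q]. For instance
  ∂acd = cd − ad + ac,
  ∂acg = cg − ag + ac.
This gives a 18×12 integer matrix of rank 12; reducing to Smith normal form yields diagonal entries (1,1,1,1,1,1,1,1,1,1,1,2).

Computing H_k = (kernel of ∂_k) / (image of ∂_{k+1}):

  H_0: rank C_0 − rank ∂_1 = 7 − 6 = 1, and the invariant factors of ∂_1 are all 1, so H_0 = Z.

H_0 = Z.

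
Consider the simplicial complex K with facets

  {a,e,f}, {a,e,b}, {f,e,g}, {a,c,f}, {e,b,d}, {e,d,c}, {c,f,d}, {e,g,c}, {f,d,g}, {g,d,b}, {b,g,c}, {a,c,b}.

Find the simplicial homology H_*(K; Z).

H_0 ≅ Z,  H_1 ≅ Z/2,  H_2 = 0.

Fix the vertex order a < b < c < d < e < f < g and write every simplex with vertices in increasing order. Then dim K = 2 and the simplices of K are:

  0-simplices (7): a, b, c, d, e, f, g
  1-simplices (18): ab, ac, ae, af, bc, bd, be, bg, cd, ce, cf, cg, de, df, dg, ef, eg, fg
  2-simplices (12): abc, abe, acf, aef, bcg, bde, bdg, cde, cdf, ceg, dfg, efg

giving chain groups C_0 ≅ Z^7, C_1 ≅ Z^18, C_2 ≅ Z^12.

∂_1: C_1 → C_0 is given by ∂[p,q] = [q] − [p].
As a 7×18 matrix over Z this has rank 6, with invariant factors (1,1,1,1,1,1).

The boundary map ∂_2: C_2 → C_1 maps a triangle to the signed sum of its edges. For instance
  ∂cde = de − ce + cd,
  ∂bcg = cg − bg + bc.
This gives a 18×12 integer matrix of rank 12; reducing to Smith normal form yields diagonal entries (1,1,1,1,1,1,1,1,1,1,1,2).

From H_k ≅ ker(∂_k) / im(∂_{k+1}) we obtain:

  H_0: rank C_0 − rank ∂_1 = 7 − 6 = 1, and the invariant factors of ∂_1 are all 1, so H_0 = Z.
  H_1: rank ker ∂_1 − rank ∂_2 = (18 − 6) − 12 = 0, and ∂_2 has invariant factor 2 > 1, so H_1 = Z/2.
  H_2: rank ker ∂_2 − rank ∂_3 = (12 − 12) − 0 = 0, and there is no ∂_3, so H_2 = 0.

(K is a triangulation of the real projective plane RP^2.)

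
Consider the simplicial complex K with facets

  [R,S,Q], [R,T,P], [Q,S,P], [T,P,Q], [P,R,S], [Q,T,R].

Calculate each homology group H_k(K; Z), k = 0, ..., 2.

H_0 ≅ Z,  H_1 = 0,  H_2 ≅ Z.

K has 5 vertices, 9 edges, 6 triangles.
rank ∂_0 = 0, rank ∂_1 = 4 ⇒ b_0 = 5 − 0 − 4 = 1; all invariant factors of ∂_1 are 1 so no torsion. So H_0 ≅ Z.
rank ∂_1 = 4, rank ∂_2 = 5 ⇒ b_1 = 9 − 4 − 5 = 0; all invariant factors of ∂_2 are 1 so no torsion. So H_1 ≅ 0.
rank ∂_2 = 5, rank ∂_3 = 0 ⇒ b_2 = 6 − 5 − 0 = 1. So H_2 ≅ Z.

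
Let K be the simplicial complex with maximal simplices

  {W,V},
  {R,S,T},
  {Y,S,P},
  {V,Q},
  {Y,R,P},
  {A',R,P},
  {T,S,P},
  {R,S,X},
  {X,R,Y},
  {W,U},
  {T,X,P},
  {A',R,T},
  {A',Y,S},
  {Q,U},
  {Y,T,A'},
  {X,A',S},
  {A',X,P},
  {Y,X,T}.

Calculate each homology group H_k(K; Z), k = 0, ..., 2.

H_0 = Z^2,  H_1 = Z^3,  H_2 = Z.

We work with the vertex ordering P < Q < R < S < T < U < V < W < X < Y < A'. The simplices of K, each written with vertices in increasing order, are:

  0-simplices (11): [P], [Q], [R], [S], [T], [U], [V], [W], [X], [Y], [A']
  1-simplices (25): (25 of them)
  2-simplices (14): [P,R,Y], [P,R,A'], [P,S,T], [P,S,Y], [P,T,X], [P,X,A'], [R,S,T], [R,S,X], [R,T,A'], [R,X,Y], [S,X,A'], [S,Y,A'], [T,X,Y], [T,Y,A']

Hence C_0 ≅ Z^11, C_1 ≅ Z^25, C_2 ≅ Z^14.

The boundary map ∂_1: C_1 → C_0 sends each edge [p,q] (with p < q) to q − p. For instance
  ∂[U,W] = [W] − [U].
The resulting 11×25 matrix has rank 9, and its Smith normal form has invariant factors (1,1,1,1,1,1,1,1,1).

Boundary ∂_2: C_2 → C_1 acts by ∂[p,q,r] = [q,r] − [p,r] + [p,q]. For instance
  ∂[P,X,A'] = [X,A'] − [P,A'] + [P,X],
  ∂[P,S,Y] = [S,Y] − [P,Y] + [P,S].
The 25×14 boundary matrix has rank 13 and Smith normal form diag(1,1,1,1,1,1,1,1,1,1,1,1,1).

From H_k ≅ ker(∂_k) / im(∂_{k+1}) we obtain:

  H_0: rank C_0 − rank ∂_1 = 11 − 9 = 2, and the invariant factors of ∂_1 are all 1, so H_0 = Z^2.
  H_1: rank ker ∂_1 − rank ∂_2 = (25 − 9) − 13 = 3, and the invariant factors of ∂_2 are all 1, so H_1 = Z^3.
  H_2: rank ker ∂_2 − rank ∂_3 = (14 − 13) − 0 = 1, and there is no ∂_3, so H_2 = Z.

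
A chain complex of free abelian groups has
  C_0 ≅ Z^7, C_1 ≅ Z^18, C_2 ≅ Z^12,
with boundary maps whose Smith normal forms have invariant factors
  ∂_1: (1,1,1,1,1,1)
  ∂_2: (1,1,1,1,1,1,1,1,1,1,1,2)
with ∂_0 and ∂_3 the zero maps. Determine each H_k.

H_0: b_0 = 7 − 0 − 6 = 1; torsion from ∂_1 factors > 1: none. So H_0 ≅ Z.
H_1: b_1 = 18 − 6 − 12 = 0; torsion from ∂_2 factors > 1: [2]. So H_1 ≅ Z/2.
H_2: b_2 = 12 − 12 − 0 = 0; torsion from ∂_3 factors > 1: none. So H_2 ≅ 0.

H_0 ≅ Z,  H_1 ≅ Z/2,  H_2 = 0.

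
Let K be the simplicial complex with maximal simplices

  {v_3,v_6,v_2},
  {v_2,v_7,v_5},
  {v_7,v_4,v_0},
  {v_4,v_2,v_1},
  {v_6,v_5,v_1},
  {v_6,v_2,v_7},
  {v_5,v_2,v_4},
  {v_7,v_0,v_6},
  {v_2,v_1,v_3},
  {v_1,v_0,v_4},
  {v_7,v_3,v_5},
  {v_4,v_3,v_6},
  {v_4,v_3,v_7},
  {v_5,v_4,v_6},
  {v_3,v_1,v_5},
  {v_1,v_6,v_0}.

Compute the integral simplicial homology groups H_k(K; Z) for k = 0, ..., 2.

H_0 = Z,  H_1 = Z^2,  H_2 = Z.

Fix the vertex order v_0 < v_1 < v_2 < v_3 < v_4 < v_5 < v_6 < v_7 and write every simplex with vertices in increasing order. Then dim K = 2 and the simplices of K are:

  0-simplices (8): [v_0], [v_1], [v_2], [v_3], [v_4], [v_5], [v_6], [v_7]
  1-simplices (24): (24 of them)
  2-simplices (16): (16 of them)

giving chain groups C_0 ≅ Z^8, C_1 ≅ Z^24, C_2 ≅ Z^16.

Boundary ∂_1: C_1 → C_0 maps an edge to its endpoints' difference, ∂[p,q] = q − p.
As a 8×24 matrix over Z this has rank 7, with invariant factors (1,1,1,1,1,1,1).

The boundary map ∂_2: C_2 → C_1 sends each 2-simplex [p,q,r] to [q,r] − [p,r] + [p,q]. For instance
  ∂[v_3,v_5,v_7] = [v_5,v_7] − [v_3,v_7] + [v_3,v_5],
  ∂[v_0,v_1,v_6] = [v_1,v_6] − [v_0,v_6] + [v_0,v_1].
As a 24×16 matrix over Z this has rank 15, with invariant factors (1,1,1,1,1,1,1,1,1,1,1,1,1,1,1).

Now H_k = ker ∂_k / im ∂_{k+1}, so:

  H_0: rank C_0 − rank ∂_1 = 8 − 7 = 1, and the invariant factors of ∂_1 are all 1, so H_0 ≅ Z.
  H_1: rank ker ∂_1 − rank ∂_2 = (24 − 7) − 15 = 2, and the invariant factors of ∂_2 are all 1, so H_1 ≅ Z^2.
  H_2: rank ker ∂_2 − rank ∂_3 = (16 − 15) − 0 = 1, and there is no ∂_3, so H_2 ≅ Z.

(K is a triangulation of the torus T^2.)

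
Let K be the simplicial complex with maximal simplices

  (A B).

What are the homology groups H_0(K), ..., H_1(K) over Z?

Take the total order A < B on the vertex set. Then K (dimension 1) consists of the simplices:

  0-simplices (2): A, B
  1-simplices (1): AB

so the chain groups are C_0 ≅ Z^2, C_1 ≅ Z^1.

Boundary ∂_1: C_1 → C_0 maps an edge to its endpoints' difference, ∂[p,q] = q − p. For instance
  ∂AB = B − A.
The resulting 2×1 matrix has rank 1, and its Smith normal form has invariant factors (1).

Reading off H_k = ker ∂_k / im ∂_{k+1}:

  H_0: rank C_0 − rank ∂_1 = 2 − 1 = 1, and the invariant factors of ∂_1 are all 1, so H_0 = Z.
  H_1: rank ker ∂_1 − rank ∂_2 = (1 − 1) − 0 = 0, and there is no ∂_2, so H_1 = 0.

H_0 ≅ Z,  H_1 = 0.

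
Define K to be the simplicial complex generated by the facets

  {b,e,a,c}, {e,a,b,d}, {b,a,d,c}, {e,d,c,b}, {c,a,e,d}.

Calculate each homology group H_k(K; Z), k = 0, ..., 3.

H_0 = Z,  H_1 = 0,  H_2 = 0,  H_3 = Z.

Fix the vertex order a < b < c < d < e and write every simplex with vertices in increasing order. Then dim K = 3 and the simplices of K are:

  0-simplices (5): a, b, c, d, e
  1-simplices (10): ab, ac, ad, ae, bc, bd, be, cd, ce, de
  2-simplices (10): abc, abd, abe, acd, ace, ade, bcd, bce, bde, cde
  3-simplices (5): abcd, abce, abde, acde, bcde

Hence C_0 ≅ Z^5, C_1 ≅ Z^10, C_2 ≅ Z^10, C_3 ≅ Z^5.

∂_1: C_1 → C_0 is given by ∂[p,q] = [q] − [p]. For instance
  ∂de = e − d.
The resulting 5×10 matrix has rank 4, and its Smith normal form has invariant factors (1,1,1,1).

Boundary ∂_2: C_2 → C_1 sends each 2-simplex [p,q,r] to [q,r] − [p,r] + [p,q]. For instance
  ∂abe = be − ae + ab,
  ∂ace = ce − ae + ac.
The 10×10 boundary matrix has rank 6 and Smith normal form diag(1,1,1,1,1,1).

Boundary ∂_3: C_3 → C_2 sends each 3-simplex σ to the alternating sum Σ_i (−1)^i (σ with its i-th vertex removed). For instance
  ∂abde = bde − ade + abe − abd,
  ∂abce = bce − ace + abe − abc.
The resulting 10×5 matrix has rank 4, and its Smith normal form has invariant factors (1,1,1,1).

Now H_k = ker ∂_k / im ∂_{k+1}, so:

  H_0: rank C_0 − rank ∂_1 = 5 − 4 = 1, and the invariant factors of ∂_1 are all 1, so H_0 = Z.
  H_1: rank ker ∂_1 − rank ∂_2 = (10 − 4) − 6 = 0, and the invariant factors of ∂_2 are all 1, so H_1 = 0.
  H_2: rank ker ∂_2 − rank ∂_3 = (10 − 6) − 4 = 0, and the invariant factors of ∂_3 are all 1, so H_2 = 0.
  H_3: rank ker ∂_3 − rank ∂_4 = (5 − 4) − 0 = 1, and there is no ∂_4, so H_3 = Z.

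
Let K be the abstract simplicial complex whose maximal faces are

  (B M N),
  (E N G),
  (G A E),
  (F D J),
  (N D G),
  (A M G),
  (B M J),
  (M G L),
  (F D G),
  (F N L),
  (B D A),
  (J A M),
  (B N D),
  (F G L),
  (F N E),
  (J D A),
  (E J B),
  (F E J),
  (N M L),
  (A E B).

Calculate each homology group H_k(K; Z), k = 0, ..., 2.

H_0 ≅ Z,  H_1 ≅ Z × Z/2,  H_2 = 0.

Fix the vertex order A < B < D < E < F < G < J < L < M < N and write every simplex with vertices in increasing order. Then dim K = 2 and the simplices of K are:

  0-simplices (10): A, B, D, E, F, G, J, L, M, N
  1-simplices (30): AB, AD, AE, AG, AJ, AM, BD, BE, BJ, BM, BN, DF, DG, DJ, DN, EF, EG, EJ, EN, FG, FJ, FL, FN, GL, GM, GN, JM, LM, LN, MN
  2-simplices (20): ABD, ABE, ADJ, AEG, AGM, AJM, BDN, BEJ, BJM, BMN, DFG, DFJ, DGN, EFJ, EFN, EGN, FGL, FLN, GLM, LMN

giving chain groups C_0 ≅ Z^10, C_1 ≅ Z^30, C_2 ≅ Z^20.

The boundary map ∂_1: C_1 → C_0 sends each edge [p,q] (with p < q) to q − p. For instance
  ∂BN = N − B.
As a 10×30 matrix over Z this has rank 9, with invariant factors (1,1,1,1,1,1,1,1,1).

The boundary map ∂_2: C_2 → C_1 acts by ∂[p,q,r] = [q,r] − [p,r] + [p,q]. For instance
  ∂BDN = DN − BN + BD,
  ∂ABD = BD − AD + AB.
The resulting 30×20 matrix has rank 20, and its Smith normal form has invariant factors (1,1,1,1,1,1,1,1,1,1,1,1,1,1,1,1,1,1,1,2).

Reading off H_k = ker ∂_k / im ∂_{k+1}:

  H_0: rank C_0 − rank ∂_1 = 10 − 9 = 1, and the invariant factors of ∂_1 are all 1, so H_0 ≅ Z.
  H_1: rank ker ∂_1 − rank ∂_2 = (30 − 9) − 20 = 1, and ∂_2 has invariant factor 2 > 1, so H_1 ≅ Z × Z/2.
  H_2: rank ker ∂_2 − rank ∂_3 = (20 − 20) − 0 = 0, and there is no ∂_3, so H_2 ≅ 0.

(K is a triangulation of the Klein bottle.)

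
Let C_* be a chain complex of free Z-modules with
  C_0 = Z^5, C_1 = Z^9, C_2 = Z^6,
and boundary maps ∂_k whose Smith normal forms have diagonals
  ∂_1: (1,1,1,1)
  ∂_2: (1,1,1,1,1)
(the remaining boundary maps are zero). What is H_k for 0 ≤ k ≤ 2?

H_0 = Z,  H_1 = 0,  H_2 = Z.

H_0: b_0 = 5 − 0 − 4 = 1; torsion from ∂_1 factors > 1: none. So H_0 = Z.
H_1: b_1 = 9 − 4 − 5 = 0; torsion from ∂_2 factors > 1: none. So H_1 = 0.
H_2: b_2 = 6 − 5 − 0 = 1; torsion from ∂_3 factors > 1: none. So H_2 = Z.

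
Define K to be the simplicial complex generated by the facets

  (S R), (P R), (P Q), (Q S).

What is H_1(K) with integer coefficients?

Fix the vertex order P < Q < R < S and write every simplex with vertices in increasing order. Then dim K = 1 and the simplices of K are:

  0-simplices (4): P, Q, R, S
  1-simplices (4): PQ, PR, QS, RS

giving chain groups C_0 ≅ Z^4, C_1 ≅ Z^4.

Boundary ∂_1: C_1 → C_0 sends each edge [p,q] (with p < q) to q − p. For instance
  ∂QS = S − Q.
As a 4×4 matrix over Z this has rank 3, with invariant factors (1,1,1).

Reading off H_k = ker ∂_k / im ∂_{k+1}:

  H_1: rank ker ∂_1 − rank ∂_2 = (4 − 3) − 0 = 1, and there is no ∂_2, so H_1 = Z.

H_1 = Z.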